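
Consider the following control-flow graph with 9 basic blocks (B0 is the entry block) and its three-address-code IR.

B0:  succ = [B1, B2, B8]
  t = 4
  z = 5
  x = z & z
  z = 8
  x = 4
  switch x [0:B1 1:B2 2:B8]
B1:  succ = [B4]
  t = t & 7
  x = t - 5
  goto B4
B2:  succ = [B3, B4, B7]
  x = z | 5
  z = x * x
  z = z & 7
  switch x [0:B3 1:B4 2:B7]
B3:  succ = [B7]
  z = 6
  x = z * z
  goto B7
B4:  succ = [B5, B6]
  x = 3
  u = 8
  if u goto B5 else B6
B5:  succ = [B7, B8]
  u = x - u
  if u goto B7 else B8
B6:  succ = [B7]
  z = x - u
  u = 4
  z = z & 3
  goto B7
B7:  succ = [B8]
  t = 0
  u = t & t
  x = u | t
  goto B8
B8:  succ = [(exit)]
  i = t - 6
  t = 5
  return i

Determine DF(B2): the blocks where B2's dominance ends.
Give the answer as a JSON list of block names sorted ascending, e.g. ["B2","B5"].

Answer: ["B4", "B7"]

Working:
idom tree: B1←B0 B2←B0 B3←B2 B4←B0 B5←B4 B6←B4 B7←B0 B8←B0
Join-block Dom:
  B4: preds {B1,B2}: {B0,B1} ∩ {B0,B2} = {B0}; idom=B0
  B7: preds {B2,B3,B5,B6}: {B0,B2} ∩ {B0,B2,B3} ∩ {B0,B4,B5} ∩ {B0,B4,B6} = {B0}; idom=B0
  B8: preds {B0,B5,B7}: {B0} ∩ {B0,B4,B5} ∩ {B0,B7} = {B0}; idom=B0

DF walk-up:
  B4←B1: walk B1 to B0
  B4←B2: walk B2 to B0
  B7←B2: walk B2 to B0
  B7←B3: walk B3→B2 to B0
  B7←B5: walk B5→B4 to B0
  B7←B6: walk B6→B4 to B0
  B8←B0: walk · to B0
  B8←B5: walk B5→B4 to B0
  B8←B7: walk B7 to B0
  B0: DF=∅
  B1: DF={B4}
  B2: DF={B4,B7}
  B3: DF={B7}
  B4: DF={B7,B8}
  B5: DF={B7,B8}
  B6: DF={B7}
  B7: DF={B8}
  B8: DF=∅

DF(B2) = ["B4", "B7"]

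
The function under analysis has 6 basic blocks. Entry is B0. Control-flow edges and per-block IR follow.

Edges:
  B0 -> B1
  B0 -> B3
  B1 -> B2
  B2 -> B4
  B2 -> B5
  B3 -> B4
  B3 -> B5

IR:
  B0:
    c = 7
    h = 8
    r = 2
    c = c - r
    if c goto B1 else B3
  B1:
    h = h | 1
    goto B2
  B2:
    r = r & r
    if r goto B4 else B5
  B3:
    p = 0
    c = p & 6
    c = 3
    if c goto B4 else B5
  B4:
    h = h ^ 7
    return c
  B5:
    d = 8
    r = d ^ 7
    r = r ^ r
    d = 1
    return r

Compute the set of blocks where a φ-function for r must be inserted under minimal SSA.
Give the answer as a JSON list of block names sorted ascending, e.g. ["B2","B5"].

Answer: ["B4", "B5"]

Analysis:
idom tree: B1←B0 B2←B1 B3←B0 B4←B0 B5←B0
Dom at joins:
  B4: preds {B2,B3}: {B0,B1,B2} ∩ {B0,B3} = {B0}; idom=B0
  B5: preds {B2,B3}: {B0,B1,B2} ∩ {B0,B3} = {B0}; idom=B0

Frontier:
  B4←B2: walk B2→B1 to B0
  B4←B3: walk B3 to B0
  B5←B2: walk B2→B1 to B0
  B5←B3: walk B3 to B0
  B0: DF=∅
  B1: DF={B4,B5}
  B2: DF={B4,B5}
  B3: DF={B4,B5}
  B4: DF=∅
  B5: DF=∅

φ for r: defs {B0,B2,B5}
  DF⁺ = {B4,B5}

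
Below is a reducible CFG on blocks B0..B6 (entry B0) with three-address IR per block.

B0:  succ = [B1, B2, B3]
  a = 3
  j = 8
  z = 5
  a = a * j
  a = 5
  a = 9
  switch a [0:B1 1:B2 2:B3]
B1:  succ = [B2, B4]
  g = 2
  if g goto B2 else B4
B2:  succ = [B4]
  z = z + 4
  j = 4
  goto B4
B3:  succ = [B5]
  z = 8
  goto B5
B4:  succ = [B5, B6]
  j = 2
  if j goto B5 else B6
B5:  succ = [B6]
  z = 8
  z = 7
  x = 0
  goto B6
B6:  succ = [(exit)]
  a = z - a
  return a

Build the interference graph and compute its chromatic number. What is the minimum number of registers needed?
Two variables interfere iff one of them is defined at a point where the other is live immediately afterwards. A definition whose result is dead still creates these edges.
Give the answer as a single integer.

Per-block:
  B0: def={a,j,z} ue=∅
  B1: def={g} ue=∅
  B2: def={j,z} ue={z}
  B3: def={z} ue=∅
  B4: def={j} ue=∅
  B5: def={x,z} ue=∅
  B6: def={a} ue={a,z}

Live sets:
  live B0: ∅→{a,z}
  live B1: {a,z}→{a,z}
  live B2: {a,z}→{a,z}
  live B3: {a}→{a}
  live B4: {a,z}→{a,z}
  live B5: {a}→{a,z}
  live B6: {a,z}→∅

Conflict graph:
  a: {g,j,x,z}
  g: {a,z}
  j: {a,z}
  x: {a,z}
  z: {a,g,j,x}

Chromatic number:
  {a,g,z} pairwise interfere (3-clique) ⇒ χ ≥ 3
  3-colouring: c0={a}  c1={z}  c2={g,j,x}
  χ = 3

Answer: 3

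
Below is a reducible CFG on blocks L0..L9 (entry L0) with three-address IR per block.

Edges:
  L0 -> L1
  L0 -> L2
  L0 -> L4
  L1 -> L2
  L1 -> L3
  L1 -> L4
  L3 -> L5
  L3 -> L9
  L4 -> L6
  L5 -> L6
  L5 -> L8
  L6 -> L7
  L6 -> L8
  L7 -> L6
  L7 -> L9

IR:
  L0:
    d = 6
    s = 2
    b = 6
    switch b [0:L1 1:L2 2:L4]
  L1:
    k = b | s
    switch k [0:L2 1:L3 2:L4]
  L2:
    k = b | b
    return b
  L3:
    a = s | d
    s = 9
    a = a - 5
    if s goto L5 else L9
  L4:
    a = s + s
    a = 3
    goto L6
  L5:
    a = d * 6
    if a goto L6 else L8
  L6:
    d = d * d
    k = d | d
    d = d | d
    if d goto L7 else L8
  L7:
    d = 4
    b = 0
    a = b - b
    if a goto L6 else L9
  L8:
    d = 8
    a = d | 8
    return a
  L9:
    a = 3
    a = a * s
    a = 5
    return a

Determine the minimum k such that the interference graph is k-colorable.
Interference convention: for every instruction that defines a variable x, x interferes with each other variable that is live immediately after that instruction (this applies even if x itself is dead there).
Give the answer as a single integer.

Per-block:
  L0: def={b,d,s} ue=∅
  L1: def={k} ue={b,s}
  L2: def={k} ue={b}
  L3: def={a,s} ue={d,s}
  L4: def={a} ue={s}
  L5: def={a} ue={d}
  L6: def={d,k} ue={d}
  L7: def={a,b,d} ue=∅
  L8: def={a,d} ue=∅
  L9: def={a} ue={s}

Backward fixpoint:
  live L0: ∅→{b,d,s}
  live L1: {b,d,s}→{b,d,s}
  live L2: {b}→∅
  live L3: {d,s}→{d,s}
  live L4: {d,s}→{d,s}
  live L5: {d,s}→{d,s}
  live L6: {d,s}→{s}
  live L7: {s}→{d,s}
  live L8: ∅→∅
  live L9: {s}→∅

Interference:
  a: {d,s}
  b: {d,k,s}
  d: {a,b,k,s}
  k: {b,d,s}
  s: {a,b,d,k}

Colouring:
  {b,d,k,s} pairwise interfere (4-clique) ⇒ χ ≥ 4
  4-colouring: c0={d}  c1={s}  c2={a,b}  c3={k}
  χ = 4

Answer: 4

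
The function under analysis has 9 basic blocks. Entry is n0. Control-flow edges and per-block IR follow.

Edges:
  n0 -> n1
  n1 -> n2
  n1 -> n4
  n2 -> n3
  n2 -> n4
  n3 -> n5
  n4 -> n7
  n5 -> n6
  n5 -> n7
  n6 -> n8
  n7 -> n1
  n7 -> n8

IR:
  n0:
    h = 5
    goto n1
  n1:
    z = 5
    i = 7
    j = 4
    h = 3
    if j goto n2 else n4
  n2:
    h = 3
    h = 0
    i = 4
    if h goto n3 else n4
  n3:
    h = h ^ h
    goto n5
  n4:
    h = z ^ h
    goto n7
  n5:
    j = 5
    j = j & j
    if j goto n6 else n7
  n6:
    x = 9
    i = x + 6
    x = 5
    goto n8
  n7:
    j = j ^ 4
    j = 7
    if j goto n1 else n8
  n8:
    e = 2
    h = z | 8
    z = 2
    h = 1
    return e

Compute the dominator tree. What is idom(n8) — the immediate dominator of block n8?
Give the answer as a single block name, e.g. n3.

idom tree: n1←n0 n2←n1 n3←n2 n4←n1 n5←n3 n6←n5 n7←n1 n8←n1
Dom at joins:
  n1: preds {n0,n7}: {n0} ∩ {n0,n1,n7} = {n0}; idom=n0
  n4: preds {n1,n2}: {n0,n1} ∩ {n0,n1,n2} = {n0,n1}; idom=n1
  n7: preds {n4,n5}: {n0,n1,n4} ∩ {n0,n1,n2,n3,n5} = {n0,n1}; idom=n1
  n8: preds {n6,n7}: {n0,n1,n2,n3,n5,n6} ∩ {n0,n1,n7} = {n0,n1}; idom=n1

idom(n8) = n1

Answer: n1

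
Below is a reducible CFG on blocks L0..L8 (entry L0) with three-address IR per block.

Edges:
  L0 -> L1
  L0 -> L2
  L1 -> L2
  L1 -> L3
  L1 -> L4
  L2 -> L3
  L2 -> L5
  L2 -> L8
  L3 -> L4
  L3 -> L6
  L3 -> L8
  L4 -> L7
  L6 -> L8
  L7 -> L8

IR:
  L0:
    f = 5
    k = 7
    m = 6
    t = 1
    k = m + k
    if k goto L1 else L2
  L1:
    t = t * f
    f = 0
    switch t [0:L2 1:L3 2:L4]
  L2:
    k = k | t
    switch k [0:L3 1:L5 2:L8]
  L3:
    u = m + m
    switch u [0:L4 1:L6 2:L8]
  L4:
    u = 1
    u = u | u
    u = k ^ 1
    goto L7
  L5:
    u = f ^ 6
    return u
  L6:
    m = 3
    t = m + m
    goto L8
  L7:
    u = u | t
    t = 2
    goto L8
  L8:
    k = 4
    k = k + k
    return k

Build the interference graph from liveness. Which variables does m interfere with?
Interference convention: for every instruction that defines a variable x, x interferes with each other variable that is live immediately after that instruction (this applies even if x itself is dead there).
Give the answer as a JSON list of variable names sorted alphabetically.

Answer: ["f", "k", "t"]

Derivation:
def/use:
  L0 def {f,k,m,t} use ∅
  L1 def {f,t} use {f,t}
  L2 def {k} use {k,t}
  L3 def {u} use {m}
  L4 def {u} use {k}
  L5 def {u} use {f}
  L6 def {m,t} use ∅
  L7 def {t,u} use {t,u}
  L8 def {k} use ∅

Live sets:
  L0: in=∅ out={f,k,m,t}
  L1: in={f,k,m,t} out={f,k,m,t}
  L2: in={f,k,m,t} out={f,k,m,t}
  L3: in={k,m,t} out={k,t}
  L4: in={k,t} out={t,u}
  L5: in={f} out=∅
  L6: in=∅ out=∅
  L7: in={t,u} out=∅
  L8: in=∅ out=∅

Interference:
  f↔{k,m,t}
  k↔{f,m,t,u}
  m↔{f,k,t}
  t↔{f,k,m,u}
  u↔{k,t}

N(m) = ["f", "k", "t"]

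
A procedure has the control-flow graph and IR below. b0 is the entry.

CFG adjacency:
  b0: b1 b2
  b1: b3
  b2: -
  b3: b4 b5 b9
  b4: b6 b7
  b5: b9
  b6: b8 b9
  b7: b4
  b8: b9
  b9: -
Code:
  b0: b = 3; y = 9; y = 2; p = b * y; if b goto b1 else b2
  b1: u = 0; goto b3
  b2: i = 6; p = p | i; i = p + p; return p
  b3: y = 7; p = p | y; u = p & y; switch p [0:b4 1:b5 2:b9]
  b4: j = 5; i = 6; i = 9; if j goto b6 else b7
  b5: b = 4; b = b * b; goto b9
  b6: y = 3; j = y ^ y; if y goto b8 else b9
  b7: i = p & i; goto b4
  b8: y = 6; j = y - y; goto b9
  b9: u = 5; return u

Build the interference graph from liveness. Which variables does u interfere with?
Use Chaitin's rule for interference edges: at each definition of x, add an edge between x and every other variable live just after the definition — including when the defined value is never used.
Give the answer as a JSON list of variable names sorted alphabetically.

Answer: ["p"]

Derivation:
Per-block:
  b0: def={b,p,y} ue=∅
  b1: def={u} ue=∅
  b2: def={i,p} ue={p}
  b3: def={p,u,y} ue={p}
  b4: def={i,j} ue=∅
  b5: def={b} ue=∅
  b6: def={j,y} ue=∅
  b7: def={i} ue={i,p}
  b8: def={j,y} ue=∅
  b9: def={u} ue=∅

Backward fixpoint:
  live b0: ∅→{p}
  live b1: {p}→{p}
  live b2: {p}→∅
  live b3: {p}→{p}
  live b4: {p}→{i,p}
  live b5: ∅→∅
  live b6: ∅→∅
  live b7: {i,p}→{p}
  live b8: ∅→∅
  live b9: ∅→∅

Conflict graph:
  b↔{p,y}
  i↔{j,p}
  j↔{i,p,y}
  p↔{b,i,j,u,y}
  u↔{p}
  y↔{b,j,p}

N(u) = ["p"]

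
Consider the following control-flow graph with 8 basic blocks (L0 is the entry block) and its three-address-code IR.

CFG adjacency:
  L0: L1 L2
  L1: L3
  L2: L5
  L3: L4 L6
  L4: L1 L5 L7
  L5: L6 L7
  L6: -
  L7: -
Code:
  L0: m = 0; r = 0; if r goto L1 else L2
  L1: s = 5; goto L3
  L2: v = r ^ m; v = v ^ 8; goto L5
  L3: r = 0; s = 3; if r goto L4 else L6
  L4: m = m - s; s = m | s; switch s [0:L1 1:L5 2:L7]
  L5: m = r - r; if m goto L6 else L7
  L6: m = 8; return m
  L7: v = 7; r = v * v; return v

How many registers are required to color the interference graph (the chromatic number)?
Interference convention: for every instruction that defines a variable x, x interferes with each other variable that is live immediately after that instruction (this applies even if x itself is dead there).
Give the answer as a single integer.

Block summaries:
  L0: {m,r} / ∅
  L1: {s} / ∅
  L2: {v} / {m,r}
  L3: {r,s} / ∅
  L4: {m,s} / {m,s}
  L5: {m} / {r}
  L6: {m} / ∅
  L7: {r,v} / ∅

Live sets:
  live L0: ∅→{m,r}
  live L1: {m}→{m}
  live L2: {m,r}→{r}
  live L3: {m}→{m,r,s}
  live L4: {m,r,s}→{m,r}
  live L5: {r}→∅
  live L6: ∅→∅
  live L7: ∅→∅

Interfere edges:
  m↔{r,s}
  r↔{m,s,v}
  s↔{m,r}
  v↔{r}

Registers:
  lower bound: {m,r,s} mutually conflict ⇒ χ ≥ 3
  assign m→R1 r→R0 s→R2 v→R1 — no edge inside a register ⇒ χ ≤ 3
  χ = 3

Answer: 3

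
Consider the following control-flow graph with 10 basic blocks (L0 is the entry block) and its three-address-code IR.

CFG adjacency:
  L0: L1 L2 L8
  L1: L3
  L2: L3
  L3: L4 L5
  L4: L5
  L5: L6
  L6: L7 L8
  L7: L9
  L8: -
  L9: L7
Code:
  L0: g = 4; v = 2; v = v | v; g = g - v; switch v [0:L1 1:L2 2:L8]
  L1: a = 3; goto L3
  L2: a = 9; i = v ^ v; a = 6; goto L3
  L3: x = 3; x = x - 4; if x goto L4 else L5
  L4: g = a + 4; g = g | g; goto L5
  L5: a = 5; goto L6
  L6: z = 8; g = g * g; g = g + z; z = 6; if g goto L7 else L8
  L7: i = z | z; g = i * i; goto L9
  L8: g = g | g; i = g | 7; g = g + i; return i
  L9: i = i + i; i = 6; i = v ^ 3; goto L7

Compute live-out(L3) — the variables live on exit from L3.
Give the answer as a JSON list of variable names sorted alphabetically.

def/use:
  L0: def={g,v} ue=∅
  L1: def={a} ue=∅
  L2: def={a,i} ue={v}
  L3: def={x} ue=∅
  L4: def={g} ue={a}
  L5: def={a} ue=∅
  L6: def={g,z} ue={g}
  L7: def={g,i} ue={z}
  L8: def={g,i} ue={g}
  L9: def={i} ue={i,v}

Liveness:
  L0 li=∅ lo={g,v}
  L1 li={g,v} lo={a,g,v}
  L2 li={g,v} lo={a,g,v}
  L3 li={a,g,v} lo={a,g,v}
  L4 li={a,v} lo={g,v}
  L5 li={g,v} lo={g,v}
  L6 li={g,v} lo={g,v,z}
  L7 li={v,z} lo={i,v,z}
  L8 li={g} lo=∅
  L9 li={i,v,z} lo={v,z}

live-out(L3) = ["a", "g", "v"]

Answer: ["a", "g", "v"]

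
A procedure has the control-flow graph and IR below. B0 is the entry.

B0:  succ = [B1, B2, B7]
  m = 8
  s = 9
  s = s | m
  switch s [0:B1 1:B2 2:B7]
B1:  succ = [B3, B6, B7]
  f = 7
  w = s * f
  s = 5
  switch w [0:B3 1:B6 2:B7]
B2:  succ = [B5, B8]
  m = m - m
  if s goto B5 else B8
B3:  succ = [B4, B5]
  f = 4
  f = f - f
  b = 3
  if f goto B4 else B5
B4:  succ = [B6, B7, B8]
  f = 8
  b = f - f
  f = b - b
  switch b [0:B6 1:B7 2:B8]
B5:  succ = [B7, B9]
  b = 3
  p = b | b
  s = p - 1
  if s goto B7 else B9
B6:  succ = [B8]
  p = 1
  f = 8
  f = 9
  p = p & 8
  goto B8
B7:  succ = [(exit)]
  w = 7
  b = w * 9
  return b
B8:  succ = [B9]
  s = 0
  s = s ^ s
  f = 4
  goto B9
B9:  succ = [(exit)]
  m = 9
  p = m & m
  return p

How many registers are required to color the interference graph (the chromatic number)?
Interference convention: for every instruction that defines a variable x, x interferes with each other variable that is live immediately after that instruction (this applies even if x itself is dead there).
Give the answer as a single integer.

Answer: 2

Derivation:
def/use:
  B0: {m,s} / ∅
  B1: {f,s,w} / {s}
  B2: {m} / {m,s}
  B3: {b,f} / ∅
  B4: {b,f} / ∅
  B5: {b,p,s} / ∅
  B6: {f,p} / ∅
  B7: {b,w} / ∅
  B8: {f,s} / ∅
  B9: {m,p} / ∅

Live sets:
  B0 li=∅ lo={m,s}
  B1 li={s} lo=∅
  B2 li={m,s} lo=∅
  B3 li=∅ lo=∅
  B4 li=∅ lo=∅
  B5 li=∅ lo=∅
  B6 li=∅ lo=∅
  B7 li=∅ lo=∅
  B8 li=∅ lo=∅
  B9 li=∅ lo=∅

Conflict graph:
  b: {f}
  f: {b,p,s}
  m: {s}
  p: {f}
  s: {f,m,w}
  w: {s}

Colouring:
  clique {b,f} ⇒ need ≥ 2
  assign b→c1 f→c0 m→c0 p→c1 s→c1 w→c0 — no edge inside a register ⇒ χ ≤ 2
  χ = 2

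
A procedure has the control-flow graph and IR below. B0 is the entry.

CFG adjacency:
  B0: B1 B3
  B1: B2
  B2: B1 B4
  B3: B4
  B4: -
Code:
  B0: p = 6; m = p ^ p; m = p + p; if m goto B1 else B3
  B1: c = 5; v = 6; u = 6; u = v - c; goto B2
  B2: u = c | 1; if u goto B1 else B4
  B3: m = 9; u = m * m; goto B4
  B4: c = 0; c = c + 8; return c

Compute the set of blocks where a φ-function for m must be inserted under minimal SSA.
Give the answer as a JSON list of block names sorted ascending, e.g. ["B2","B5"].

Answer: ["B4"]

Analysis:
idom tree: B1←B0 B2←B1 B3←B0 B4←B0
Dom at joins:
  B1: preds {B0,B2}: {B0} ∩ {B0,B1,B2} = {B0}; idom=B0
  B4: preds {B2,B3}: {B0,B1,B2} ∩ {B0,B3} = {B0}; idom=B0

DF derivation:
  B1←B0: walk · to B0
  B1←B2: walk B2→B1 to B0
  B4←B2: walk B2→B1 to B0
  B4←B3: walk B3 to B0
  DF(B0)=∅
  DF(B1)={B1,B4}
  DF(B2)={B1,B4}
  DF(B3)={B4}
  DF(B4)=∅

φ for m: defs {B0,B3}
  DF⁺ = {B4}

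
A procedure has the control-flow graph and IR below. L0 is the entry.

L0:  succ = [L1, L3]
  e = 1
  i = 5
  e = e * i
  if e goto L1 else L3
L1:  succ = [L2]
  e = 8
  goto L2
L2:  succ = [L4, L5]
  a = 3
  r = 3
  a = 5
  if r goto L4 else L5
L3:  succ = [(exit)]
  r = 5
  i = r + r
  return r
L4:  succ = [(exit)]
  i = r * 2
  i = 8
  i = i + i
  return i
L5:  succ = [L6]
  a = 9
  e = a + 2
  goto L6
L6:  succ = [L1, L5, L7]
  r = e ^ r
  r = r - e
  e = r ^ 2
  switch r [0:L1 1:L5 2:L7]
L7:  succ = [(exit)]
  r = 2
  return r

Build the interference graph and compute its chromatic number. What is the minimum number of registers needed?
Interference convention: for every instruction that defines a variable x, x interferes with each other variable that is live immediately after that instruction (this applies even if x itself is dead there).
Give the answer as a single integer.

Per-block:
  L0 def {e,i} use ∅
  L1 def {e} use ∅
  L2 def {a,r} use ∅
  L3 def {i,r} use ∅
  L4 def {i} use {r}
  L5 def {a,e} use ∅
  L6 def {e,r} use {e,r}
  L7 def {r} use ∅

Backward fixpoint:
  L0 li=∅ lo=∅
  L1 li=∅ lo=∅
  L2 li=∅ lo={r}
  L3 li=∅ lo=∅
  L4 li={r} lo=∅
  L5 li={r} lo={e,r}
  L6 li={e,r} lo={r}
  L7 li=∅ lo=∅

Conflict graph:
  a — {r}
  e — {i,r}
  i — {e,r}
  r — {a,e,i}

Chromatic number:
  clique {e,i,r} ⇒ need ≥ 3
  3-colouring: c0={r}  c1={a,e}  c2={i}
  χ = 3

Answer: 3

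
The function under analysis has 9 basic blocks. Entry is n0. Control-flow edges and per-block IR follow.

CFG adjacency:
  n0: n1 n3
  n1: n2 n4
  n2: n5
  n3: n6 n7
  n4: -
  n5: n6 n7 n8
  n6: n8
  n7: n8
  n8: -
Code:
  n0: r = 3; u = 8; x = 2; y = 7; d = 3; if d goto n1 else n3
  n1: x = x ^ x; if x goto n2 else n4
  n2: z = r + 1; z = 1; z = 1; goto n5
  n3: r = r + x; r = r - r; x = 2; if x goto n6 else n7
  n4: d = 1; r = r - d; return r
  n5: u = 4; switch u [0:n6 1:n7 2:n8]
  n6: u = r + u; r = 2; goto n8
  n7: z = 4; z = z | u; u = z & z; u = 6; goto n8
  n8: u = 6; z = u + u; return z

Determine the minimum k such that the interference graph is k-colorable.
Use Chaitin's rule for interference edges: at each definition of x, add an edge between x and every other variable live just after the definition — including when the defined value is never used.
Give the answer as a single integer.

Answer: 4

Analysis:
Per-block:
  n0: {d,r,u,x,y} / ∅
  n1: {x} / {x}
  n2: {z} / {r}
  n3: {r,x} / {r,x}
  n4: {d,r} / {r}
  n5: {u} / ∅
  n6: {r,u} / {r,u}
  n7: {u,z} / {u}
  n8: {u,z} / ∅

Live sets:
  n0 li=∅ lo={r,u,x}
  n1 li={r,x} lo={r}
  n2 li={r} lo={r}
  n3 li={r,u,x} lo={r,u}
  n4 li={r} lo=∅
  n5 li={r} lo={r,u}
  n6 li={r,u} lo=∅
  n7 li={u} lo=∅
  n8 li=∅ lo=∅

Interfere edges:
  d↔{r,u,x}
  r↔{d,u,x,y,z}
  u↔{d,r,x,y,z}
  x↔{d,r,u,y}
  y↔{r,u,x}
  z↔{r,u}

Chromatic number:
  {d,r,u,x} pairwise interfere (4-clique) ⇒ χ ≥ 4
  4-colouring: c0={r}  c1={u}  c2={x,z}  c3={d,y}
  χ = 4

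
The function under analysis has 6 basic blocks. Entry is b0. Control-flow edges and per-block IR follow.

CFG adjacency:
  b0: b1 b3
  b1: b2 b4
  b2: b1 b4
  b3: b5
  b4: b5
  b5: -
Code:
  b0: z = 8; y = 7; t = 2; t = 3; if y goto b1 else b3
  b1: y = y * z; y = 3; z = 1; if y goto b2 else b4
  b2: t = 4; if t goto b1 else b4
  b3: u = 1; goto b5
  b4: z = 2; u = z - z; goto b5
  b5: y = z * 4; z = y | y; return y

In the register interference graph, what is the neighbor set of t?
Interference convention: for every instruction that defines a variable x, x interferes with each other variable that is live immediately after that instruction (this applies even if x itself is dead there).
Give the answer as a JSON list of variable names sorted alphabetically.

def/use:
  b0: {t,y,z} / ∅
  b1: {y,z} / {y,z}
  b2: {t} / ∅
  b3: {u} / ∅
  b4: {u,z} / ∅
  b5: {y,z} / {z}

Liveness:
  live b0: ∅→{y,z}
  live b1: {y,z}→{y,z}
  live b2: {y,z}→{y,z}
  live b3: {z}→{z}
  live b4: ∅→{z}
  live b5: {z}→∅

Interference:
  t↔{y,z}
  u↔{z}
  y↔{t,z}
  z↔{t,u,y}

N(t) = ["y", "z"]

Answer: ["y", "z"]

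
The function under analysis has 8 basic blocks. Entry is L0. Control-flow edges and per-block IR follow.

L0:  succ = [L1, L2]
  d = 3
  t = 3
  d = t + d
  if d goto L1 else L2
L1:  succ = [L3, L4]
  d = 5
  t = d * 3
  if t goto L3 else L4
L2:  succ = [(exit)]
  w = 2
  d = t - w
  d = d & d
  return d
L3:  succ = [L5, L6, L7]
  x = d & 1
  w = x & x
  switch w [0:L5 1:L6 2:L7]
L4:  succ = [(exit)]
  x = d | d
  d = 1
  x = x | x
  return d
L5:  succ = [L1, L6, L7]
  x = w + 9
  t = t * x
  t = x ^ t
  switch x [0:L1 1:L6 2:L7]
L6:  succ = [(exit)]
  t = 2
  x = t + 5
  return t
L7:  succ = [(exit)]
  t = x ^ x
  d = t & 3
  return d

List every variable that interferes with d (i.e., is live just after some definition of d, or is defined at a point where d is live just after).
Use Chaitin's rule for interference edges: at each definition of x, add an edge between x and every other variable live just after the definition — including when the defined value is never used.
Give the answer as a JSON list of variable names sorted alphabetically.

Answer: ["t", "x"]

Derivation:
Per-block:
  L0 def {d,t} use ∅
  L1 def {d,t} use ∅
  L2 def {d,w} use {t}
  L3 def {w,x} use {d}
  L4 def {d,x} use {d}
  L5 def {t,x} use {t,w}
  L6 def {t,x} use ∅
  L7 def {d,t} use {x}

Backward fixpoint:
  L0: in=∅ out={t}
  L1: in=∅ out={d,t}
  L2: in={t} out=∅
  L3: in={d,t} out={t,w,x}
  L4: in={d} out=∅
  L5: in={t,w} out={x}
  L6: in=∅ out=∅
  L7: in={x} out=∅

Interference:
  d — {t,x}
  t — {d,w,x}
  w — {t,x}
  x — {d,t,w}

N(d) = ["t", "x"]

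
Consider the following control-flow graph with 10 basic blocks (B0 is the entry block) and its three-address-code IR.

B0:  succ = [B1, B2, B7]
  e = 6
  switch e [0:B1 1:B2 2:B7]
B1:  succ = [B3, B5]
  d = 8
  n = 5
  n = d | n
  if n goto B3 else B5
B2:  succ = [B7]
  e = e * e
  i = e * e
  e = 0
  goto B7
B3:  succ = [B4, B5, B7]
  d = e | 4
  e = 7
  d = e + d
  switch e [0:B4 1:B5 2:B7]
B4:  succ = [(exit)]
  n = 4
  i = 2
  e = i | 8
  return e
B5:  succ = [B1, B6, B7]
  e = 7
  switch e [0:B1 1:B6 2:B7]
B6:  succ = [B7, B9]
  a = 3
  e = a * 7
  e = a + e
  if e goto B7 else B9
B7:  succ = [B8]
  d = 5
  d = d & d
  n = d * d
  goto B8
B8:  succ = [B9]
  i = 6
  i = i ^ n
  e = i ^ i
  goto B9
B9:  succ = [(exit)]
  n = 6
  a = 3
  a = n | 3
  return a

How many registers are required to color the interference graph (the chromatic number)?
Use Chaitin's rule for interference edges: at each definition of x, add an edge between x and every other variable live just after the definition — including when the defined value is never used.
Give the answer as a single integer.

Block summaries:
  B0 def {e} use ∅
  B1 def {d,n} use ∅
  B2 def {e,i} use {e}
  B3 def {d,e} use {e}
  B4 def {e,i,n} use ∅
  B5 def {e} use ∅
  B6 def {a,e} use ∅
  B7 def {d,n} use ∅
  B8 def {e,i} use {n}
  B9 def {a,n} use ∅

Live sets:
  live B0: ∅→{e}
  live B1: {e}→{e}
  live B2: {e}→∅
  live B3: {e}→∅
  live B4: ∅→∅
  live B5: ∅→{e}
  live B6: ∅→∅
  live B7: ∅→{n}
  live B8: {n}→∅
  live B9: ∅→∅

Conflict graph:
  a: {e,n}
  d: {e,n}
  e: {a,d,n}
  i: {n}
  n: {a,d,e,i}

Chromatic number:
  clique {a,e,n} ⇒ need ≥ 3
  3-colouring: r0={n}  r1={e,i}  r2={a,d}
  χ = 3

Answer: 3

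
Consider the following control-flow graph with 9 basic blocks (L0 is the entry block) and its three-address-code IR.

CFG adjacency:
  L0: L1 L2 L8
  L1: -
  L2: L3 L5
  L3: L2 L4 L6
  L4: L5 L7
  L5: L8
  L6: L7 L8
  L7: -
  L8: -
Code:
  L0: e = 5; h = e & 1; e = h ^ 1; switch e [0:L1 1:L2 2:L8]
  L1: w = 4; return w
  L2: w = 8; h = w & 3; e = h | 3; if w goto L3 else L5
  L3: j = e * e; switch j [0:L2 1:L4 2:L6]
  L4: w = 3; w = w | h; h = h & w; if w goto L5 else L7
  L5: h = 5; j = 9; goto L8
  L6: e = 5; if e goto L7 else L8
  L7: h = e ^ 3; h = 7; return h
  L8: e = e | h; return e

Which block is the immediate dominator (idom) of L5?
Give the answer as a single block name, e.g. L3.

Answer: L2

Analysis:
idom tree: L1←L0 L2←L0 L3←L2 L4←L3 L5←L2 L6←L3 L7←L3 L8←L0
Dom at joins:
  L2: preds {L0,L3}: {L0} ∩ {L0,L2,L3} = {L0}; idom=L0
  L5: preds {L2,L4}: {L0,L2} ∩ {L0,L2,L3,L4} = {L0,L2}; idom=L2
  L7: preds {L4,L6}: {L0,L2,L3,L4} ∩ {L0,L2,L3,L6} = {L0,L2,L3}; idom=L3
  L8: preds {L0,L5,L6}: {L0} ∩ {L0,L2,L5} ∩ {L0,L2,L3,L6} = {L0}; idom=L0

idom(L5) = L2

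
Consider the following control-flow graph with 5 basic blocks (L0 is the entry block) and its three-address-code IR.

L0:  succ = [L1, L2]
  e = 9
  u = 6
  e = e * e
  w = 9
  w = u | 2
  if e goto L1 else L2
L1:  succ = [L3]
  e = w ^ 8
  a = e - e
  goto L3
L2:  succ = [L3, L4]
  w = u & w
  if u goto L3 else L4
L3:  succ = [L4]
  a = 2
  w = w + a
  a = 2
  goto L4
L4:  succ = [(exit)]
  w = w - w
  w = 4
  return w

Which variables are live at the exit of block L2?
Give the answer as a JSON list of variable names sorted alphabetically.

Answer: ["w"]

Derivation:
def/use:
  L0: {e,u,w} / ∅
  L1: {a,e} / {w}
  L2: {w} / {u,w}
  L3: {a,w} / {w}
  L4: {w} / {w}

Live sets:
  L0 li=∅ lo={u,w}
  L1 li={w} lo={w}
  L2 li={u,w} lo={w}
  L3 li={w} lo={w}
  L4 li={w} lo=∅

live-out(L2) = ["w"]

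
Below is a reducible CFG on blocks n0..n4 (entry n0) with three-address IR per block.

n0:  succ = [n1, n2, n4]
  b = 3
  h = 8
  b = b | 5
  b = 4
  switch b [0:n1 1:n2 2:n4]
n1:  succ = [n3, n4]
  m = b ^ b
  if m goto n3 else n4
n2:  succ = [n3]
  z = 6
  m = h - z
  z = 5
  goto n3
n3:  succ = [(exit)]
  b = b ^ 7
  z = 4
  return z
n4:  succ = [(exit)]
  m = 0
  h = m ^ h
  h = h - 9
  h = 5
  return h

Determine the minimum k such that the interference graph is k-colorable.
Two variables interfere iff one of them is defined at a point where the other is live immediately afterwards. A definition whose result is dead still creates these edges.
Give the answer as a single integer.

Block summaries:
  n0: def={b,h} ue=∅
  n1: def={m} ue={b}
  n2: def={m,z} ue={h}
  n3: def={b,z} ue={b}
  n4: def={h,m} ue={h}

Live sets:
  n0 li=∅ lo={b,h}
  n1 li={b,h} lo={b,h}
  n2 li={b,h} lo={b}
  n3 li={b} lo=∅
  n4 li={h} lo=∅

Conflict graph:
  b: {h,m,z}
  h: {b,m,z}
  m: {b,h}
  z: {b,h}

Colouring:
  lower bound: {b,h,m} mutually conflict ⇒ χ ≥ 3
  assign b→R0 h→R1 m→R2 z→R2 — no edge inside a register ⇒ χ ≤ 3
  χ = 3

Answer: 3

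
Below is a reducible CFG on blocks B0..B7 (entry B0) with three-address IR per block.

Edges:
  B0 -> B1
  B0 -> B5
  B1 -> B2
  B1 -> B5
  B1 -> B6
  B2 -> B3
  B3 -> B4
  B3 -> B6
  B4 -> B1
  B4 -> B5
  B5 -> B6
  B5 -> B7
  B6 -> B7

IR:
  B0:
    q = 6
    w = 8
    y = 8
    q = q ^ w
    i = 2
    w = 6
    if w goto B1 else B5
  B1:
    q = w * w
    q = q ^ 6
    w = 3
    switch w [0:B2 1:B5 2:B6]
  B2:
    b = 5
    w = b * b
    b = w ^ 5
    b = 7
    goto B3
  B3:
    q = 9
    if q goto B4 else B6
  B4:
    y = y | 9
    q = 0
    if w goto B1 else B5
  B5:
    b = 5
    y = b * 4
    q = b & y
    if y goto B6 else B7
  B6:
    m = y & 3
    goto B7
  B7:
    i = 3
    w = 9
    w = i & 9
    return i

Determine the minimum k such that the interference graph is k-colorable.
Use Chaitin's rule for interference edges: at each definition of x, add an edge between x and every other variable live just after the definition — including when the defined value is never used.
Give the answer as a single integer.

def/use:
  B0 def {i,q,w,y} use ∅
  B1 def {q,w} use {w}
  B2 def {b,w} use ∅
  B3 def {q} use ∅
  B4 def {q,y} use {w,y}
  B5 def {b,q,y} use ∅
  B6 def {m} use {y}
  B7 def {i,w} use ∅

Liveness:
  live B0: ∅→{w,y}
  live B1: {w,y}→{y}
  live B2: {y}→{w,y}
  live B3: {w,y}→{w,y}
  live B4: {w,y}→{w,y}
  live B5: ∅→{y}
  live B6: {y}→∅
  live B7: ∅→∅

Conflict graph:
  b: {w,y}
  i: {w,y}
  m: ∅
  q: {w,y}
  w: {b,i,q,y}
  y: {b,i,q,w}

Chromatic number:
  lower bound: {b,w,y} mutually conflict ⇒ χ ≥ 3
  assign b→R2 i→R2 m→R0 q→R2 w→R0 y→R1 — no edge inside a register ⇒ χ ≤ 3
  χ = 3

Answer: 3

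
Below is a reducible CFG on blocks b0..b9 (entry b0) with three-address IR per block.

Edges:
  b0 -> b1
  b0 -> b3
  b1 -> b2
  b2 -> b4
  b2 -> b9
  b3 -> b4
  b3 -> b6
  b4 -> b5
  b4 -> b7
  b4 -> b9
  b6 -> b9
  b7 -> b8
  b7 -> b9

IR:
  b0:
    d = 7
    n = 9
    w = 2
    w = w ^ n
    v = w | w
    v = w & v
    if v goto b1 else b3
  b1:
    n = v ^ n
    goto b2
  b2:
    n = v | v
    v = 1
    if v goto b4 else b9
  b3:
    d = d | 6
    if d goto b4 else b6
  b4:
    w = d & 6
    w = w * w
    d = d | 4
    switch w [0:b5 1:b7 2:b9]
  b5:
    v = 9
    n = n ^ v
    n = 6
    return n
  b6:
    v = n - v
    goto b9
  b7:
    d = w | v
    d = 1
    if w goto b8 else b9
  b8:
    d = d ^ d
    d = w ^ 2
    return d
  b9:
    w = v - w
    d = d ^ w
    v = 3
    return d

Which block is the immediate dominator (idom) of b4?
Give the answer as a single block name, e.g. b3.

Answer: b0

Derivation:
idom tree: b1←b0 b2←b1 b3←b0 b4←b0 b5←b4 b6←b3 b7←b4 b8←b7 b9←b0
Join-block Dom:
  b4: preds {b2,b3}: {b0,b1,b2} ∩ {b0,b3} = {b0}; idom=b0
  b9: preds {b2,b4,b6,b7}: {b0,b1,b2} ∩ {b0,b4} ∩ {b0,b3,b6} ∩ {b0,b4,b7} = {b0}; idom=b0

idom(b4) = b0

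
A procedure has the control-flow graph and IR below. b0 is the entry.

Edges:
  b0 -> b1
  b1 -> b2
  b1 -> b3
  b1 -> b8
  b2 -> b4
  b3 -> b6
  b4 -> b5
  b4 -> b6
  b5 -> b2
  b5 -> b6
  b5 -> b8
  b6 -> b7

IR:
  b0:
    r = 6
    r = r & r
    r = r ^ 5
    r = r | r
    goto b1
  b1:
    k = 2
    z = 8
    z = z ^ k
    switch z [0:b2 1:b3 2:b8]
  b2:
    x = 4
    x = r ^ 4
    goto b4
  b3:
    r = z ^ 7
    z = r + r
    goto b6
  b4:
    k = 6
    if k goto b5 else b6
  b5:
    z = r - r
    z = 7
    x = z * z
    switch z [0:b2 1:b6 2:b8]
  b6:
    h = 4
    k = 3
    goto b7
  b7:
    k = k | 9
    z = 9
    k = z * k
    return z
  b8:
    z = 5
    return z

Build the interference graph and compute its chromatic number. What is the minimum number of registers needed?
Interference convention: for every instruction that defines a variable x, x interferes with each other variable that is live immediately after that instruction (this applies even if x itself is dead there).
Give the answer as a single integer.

Answer: 3

Derivation:
Per-block:
  b0 def {r} use ∅
  b1 def {k,z} use ∅
  b2 def {x} use {r}
  b3 def {r,z} use {z}
  b4 def {k} use ∅
  b5 def {x,z} use {r}
  b6 def {h,k} use ∅
  b7 def {k,z} use {k}
  b8 def {z} use ∅

Backward fixpoint:
  live b0: ∅→{r}
  live b1: {r}→{r,z}
  live b2: {r}→{r}
  live b3: {z}→∅
  live b4: {r}→{r}
  live b5: {r}→{r}
  live b6: ∅→{k}
  live b7: {k}→∅
  live b8: ∅→∅

Conflict graph:
  h↔∅
  k↔{r,z}
  r↔{k,x,z}
  x↔{r,z}
  z↔{k,r,x}

Chromatic number:
  {k,r,z} pairwise interfere (3-clique) ⇒ χ ≥ 3
  3-colouring: c0={h,r}  c1={z}  c2={k,x}
  χ = 3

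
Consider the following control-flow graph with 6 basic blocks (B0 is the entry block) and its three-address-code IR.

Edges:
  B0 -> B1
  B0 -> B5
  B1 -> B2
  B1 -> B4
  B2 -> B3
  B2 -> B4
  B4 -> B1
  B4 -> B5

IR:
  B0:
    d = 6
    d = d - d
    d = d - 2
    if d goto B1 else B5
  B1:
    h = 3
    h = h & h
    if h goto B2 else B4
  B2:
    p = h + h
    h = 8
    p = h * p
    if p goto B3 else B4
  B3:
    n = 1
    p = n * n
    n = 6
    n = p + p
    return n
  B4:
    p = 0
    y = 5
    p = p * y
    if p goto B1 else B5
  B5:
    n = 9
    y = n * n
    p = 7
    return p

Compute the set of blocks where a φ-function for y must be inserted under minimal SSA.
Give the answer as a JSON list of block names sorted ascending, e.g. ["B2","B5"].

idom tree: B1←B0 B2←B1 B3←B2 B4←B1 B5←B0
Dom at joins:
  B1: preds {B0,B4}: {B0} ∩ {B0,B1,B4} = {B0}; idom=B0
  B4: preds {B1,B2}: {B0,B1} ∩ {B0,B1,B2} = {B0,B1}; idom=B1
  B5: preds {B0,B4}: {B0} ∩ {B0,B1,B4} = {B0}; idom=B0

DF walk-up:
  join B1 pred B0: · stop@B0
  join B1 pred B4: B4→B1 stop@B0
  join B4 pred B1: · stop@B1
  join B4 pred B2: B2 stop@B1
  join B5 pred B0: · stop@B0
  join B5 pred B4: B4→B1 stop@B0
  DF(B0)=∅
  DF(B1)={B1,B5}
  DF(B2)={B4}
  DF(B3)=∅
  DF(B4)={B1,B5}
  DF(B5)=∅

φ for y: defs {B4,B5}
  DF⁺ = {B1,B5}

Answer: ["B1", "B5"]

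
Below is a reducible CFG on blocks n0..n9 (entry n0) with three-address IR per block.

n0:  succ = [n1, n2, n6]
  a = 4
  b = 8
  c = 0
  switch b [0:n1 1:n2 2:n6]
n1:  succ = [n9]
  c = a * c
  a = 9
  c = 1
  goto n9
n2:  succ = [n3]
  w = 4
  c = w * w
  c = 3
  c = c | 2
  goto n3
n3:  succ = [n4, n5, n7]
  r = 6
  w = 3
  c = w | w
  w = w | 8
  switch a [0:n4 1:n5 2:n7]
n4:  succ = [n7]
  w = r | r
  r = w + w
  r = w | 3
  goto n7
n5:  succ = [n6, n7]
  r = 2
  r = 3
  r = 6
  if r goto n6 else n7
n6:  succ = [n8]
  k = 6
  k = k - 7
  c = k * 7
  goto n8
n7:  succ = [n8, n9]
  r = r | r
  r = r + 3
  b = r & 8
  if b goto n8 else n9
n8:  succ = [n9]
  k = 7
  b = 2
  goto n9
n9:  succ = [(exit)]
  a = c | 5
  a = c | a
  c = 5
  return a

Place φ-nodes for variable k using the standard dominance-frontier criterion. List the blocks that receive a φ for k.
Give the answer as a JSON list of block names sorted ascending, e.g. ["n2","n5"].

idom tree: n1←n0 n2←n0 n3←n2 n4←n3 n5←n3 n6←n0 n7←n3 n8←n0 n9←n0
Dom∩ at merges:
  n6: preds {n0,n5}: {n0} ∩ {n0,n2,n3,n5} = {n0}; idom=n0
  n7: preds {n3,n4,n5}: {n0,n2,n3} ∩ {n0,n2,n3,n4} ∩ {n0,n2,n3,n5} = {n0,n2,n3}; idom=n3
  n8: preds {n6,n7}: {n0,n6} ∩ {n0,n2,n3,n7} = {n0}; idom=n0
  n9: preds {n1,n7,n8}: {n0,n1} ∩ {n0,n2,n3,n7} ∩ {n0,n8} = {n0}; idom=n0

DF walk-up:
  join n6 pred n0: · stop@n0
  join n6 pred n5: n5→n3→n2 stop@n0
  join n7 pred n3: · stop@n3
  join n7 pred n4: n4 stop@n3
  join n7 pred n5: n5 stop@n3
  join n8 pred n6: n6 stop@n0
  join n8 pred n7: n7→n3→n2 stop@n0
  join n9 pred n1: n1 stop@n0
  join n9 pred n7: n7→n3→n2 stop@n0
  join n9 pred n8: n8 stop@n0
  n0 → ∅
  n1 → {n9}
  n2 → {n6,n8,n9}
  n3 → {n6,n8,n9}
  n4 → {n7}
  n5 → {n6,n7}
  n6 → {n8}
  n7 → {n8,n9}
  n8 → {n9}
  n9 → ∅

φ for k: defs {n6,n8}
  DF⁺ = {n8,n9}

Answer: ["n8", "n9"]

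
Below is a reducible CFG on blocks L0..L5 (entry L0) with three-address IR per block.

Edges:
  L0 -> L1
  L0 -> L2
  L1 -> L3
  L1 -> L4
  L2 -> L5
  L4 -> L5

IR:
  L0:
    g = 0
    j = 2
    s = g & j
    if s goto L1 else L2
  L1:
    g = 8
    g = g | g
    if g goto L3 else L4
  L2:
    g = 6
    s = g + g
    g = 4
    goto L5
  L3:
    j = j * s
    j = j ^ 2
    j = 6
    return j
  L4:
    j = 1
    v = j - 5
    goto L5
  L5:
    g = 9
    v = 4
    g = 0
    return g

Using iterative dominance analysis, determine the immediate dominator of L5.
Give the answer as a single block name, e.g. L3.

idom tree: L1←L0 L2←L0 L3←L1 L4←L1 L5←L0
Join-block Dom:
  L5: preds {L2,L4}: {L0,L2} ∩ {L0,L1,L4} = {L0}; idom=L0

idom(L5) = L0

Answer: L0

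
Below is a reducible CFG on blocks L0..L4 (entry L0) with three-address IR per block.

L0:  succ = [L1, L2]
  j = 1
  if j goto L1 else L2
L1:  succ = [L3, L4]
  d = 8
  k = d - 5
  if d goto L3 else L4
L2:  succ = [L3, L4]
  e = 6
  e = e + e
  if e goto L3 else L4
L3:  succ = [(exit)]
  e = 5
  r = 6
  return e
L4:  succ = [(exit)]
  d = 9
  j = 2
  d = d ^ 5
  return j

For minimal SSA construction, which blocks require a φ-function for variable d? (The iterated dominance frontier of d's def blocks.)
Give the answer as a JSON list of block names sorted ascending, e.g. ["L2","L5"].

idom tree: L1←L0 L2←L0 L3←L0 L4←L0
Dom∩ at merges:
  L3: preds {L1,L2}: {L0,L1} ∩ {L0,L2} = {L0}; idom=L0
  L4: preds {L1,L2}: {L0,L1} ∩ {L0,L2} = {L0}; idom=L0

DF walk-up:
  join L3 pred L1: L1 stop@L0
  join L3 pred L2: L2 stop@L0
  join L4 pred L1: L1 stop@L0
  join L4 pred L2: L2 stop@L0
  DF(L0)=∅
  DF(L1)={L3,L4}
  DF(L2)={L3,L4}
  DF(L3)=∅
  DF(L4)=∅

φ for d: defs {L1,L4}
  DF⁺ = {L3,L4}

Answer: ["L3", "L4"]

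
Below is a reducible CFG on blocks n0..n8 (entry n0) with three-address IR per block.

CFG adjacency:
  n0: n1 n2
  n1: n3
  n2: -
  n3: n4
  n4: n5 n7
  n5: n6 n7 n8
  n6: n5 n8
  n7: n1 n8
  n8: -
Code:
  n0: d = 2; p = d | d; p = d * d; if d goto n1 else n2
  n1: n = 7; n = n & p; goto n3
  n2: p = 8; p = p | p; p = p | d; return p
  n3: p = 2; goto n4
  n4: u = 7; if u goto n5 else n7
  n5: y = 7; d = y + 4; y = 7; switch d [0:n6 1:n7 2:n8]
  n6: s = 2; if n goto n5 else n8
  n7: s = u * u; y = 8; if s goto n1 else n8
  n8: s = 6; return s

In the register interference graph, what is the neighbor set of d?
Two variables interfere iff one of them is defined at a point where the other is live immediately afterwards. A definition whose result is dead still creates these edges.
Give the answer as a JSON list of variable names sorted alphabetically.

Answer: ["n", "p", "u", "y"]

Derivation:
Per-block:
  n0 def {d,p} use ∅
  n1 def {n} use {p}
  n2 def {p} use {d}
  n3 def {p} use ∅
  n4 def {u} use ∅
  n5 def {d,y} use ∅
  n6 def {s} use {n}
  n7 def {s,y} use {u}
  n8 def {s} use ∅

Backward fixpoint:
  live n0: ∅→{d,p}
  live n1: {p}→{n}
  live n2: {d}→∅
  live n3: {n}→{n,p}
  live n4: {n,p}→{n,p,u}
  live n5: {n,p,u}→{n,p,u}
  live n6: {n,p,u}→{n,p,u}
  live n7: {p,u}→{p}
  live n8: ∅→∅

Interfere edges:
  d: {n,p,u,y}
  n: {d,p,s,u,y}
  p: {d,n,s,u,y}
  s: {n,p,u,y}
  u: {d,n,p,s,y}
  y: {d,n,p,s,u}

N(d) = ["n", "p", "u", "y"]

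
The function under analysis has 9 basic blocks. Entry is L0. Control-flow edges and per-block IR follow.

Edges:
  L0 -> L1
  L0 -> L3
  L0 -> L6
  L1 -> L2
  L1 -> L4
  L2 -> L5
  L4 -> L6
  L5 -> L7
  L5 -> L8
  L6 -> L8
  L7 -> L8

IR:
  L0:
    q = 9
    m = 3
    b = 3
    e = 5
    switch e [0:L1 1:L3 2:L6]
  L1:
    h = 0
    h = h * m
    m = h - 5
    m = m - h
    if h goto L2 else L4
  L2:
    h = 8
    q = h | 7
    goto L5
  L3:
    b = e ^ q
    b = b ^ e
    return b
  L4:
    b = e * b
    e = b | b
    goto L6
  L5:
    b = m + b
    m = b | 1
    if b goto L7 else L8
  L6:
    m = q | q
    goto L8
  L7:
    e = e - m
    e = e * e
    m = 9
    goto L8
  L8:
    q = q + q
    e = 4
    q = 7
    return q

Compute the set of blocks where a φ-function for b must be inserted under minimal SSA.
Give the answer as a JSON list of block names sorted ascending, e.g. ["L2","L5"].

Answer: ["L6", "L8"]

Analysis:
idom tree: L1←L0 L2←L1 L3←L0 L4←L1 L5←L2 L6←L0 L7←L5 L8←L0
Dom∩ at merges:
  L6: preds {L0,L4}: {L0} ∩ {L0,L1,L4} = {L0}; idom=L0
  L8: preds {L5,L6,L7}: {L0,L1,L2,L5} ∩ {L0,L6} ∩ {L0,L1,L2,L5,L7} = {L0}; idom=L0

DF derivation:
  join L6 pred L0: · stop@L0
  join L6 pred L4: L4→L1 stop@L0
  join L8 pred L5: L5→L2→L1 stop@L0
  join L8 pred L6: L6 stop@L0
  join L8 pred L7: L7→L5→L2→L1 stop@L0
  L0 → ∅
  L1 → {L6,L8}
  L2 → {L8}
  L3 → ∅
  L4 → {L6}
  L5 → {L8}
  L6 → {L8}
  L7 → {L8}
  L8 → ∅

φ for b: defs {L0,L3,L4,L5}
  DF⁺ = {L6,L8}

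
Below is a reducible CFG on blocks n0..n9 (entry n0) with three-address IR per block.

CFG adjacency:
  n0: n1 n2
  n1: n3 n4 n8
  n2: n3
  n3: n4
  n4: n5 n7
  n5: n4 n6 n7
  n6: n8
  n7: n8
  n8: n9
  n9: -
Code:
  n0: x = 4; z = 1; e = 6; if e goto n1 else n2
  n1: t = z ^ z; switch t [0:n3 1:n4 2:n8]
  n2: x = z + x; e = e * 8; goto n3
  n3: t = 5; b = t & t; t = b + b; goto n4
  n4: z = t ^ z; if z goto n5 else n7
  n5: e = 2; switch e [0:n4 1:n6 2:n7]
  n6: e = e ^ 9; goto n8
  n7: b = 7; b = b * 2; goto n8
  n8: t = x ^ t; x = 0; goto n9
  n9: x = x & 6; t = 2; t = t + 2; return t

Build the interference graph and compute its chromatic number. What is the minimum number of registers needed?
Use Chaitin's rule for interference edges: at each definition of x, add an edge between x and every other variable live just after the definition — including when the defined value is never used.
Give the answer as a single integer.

Answer: 4

Working:
Block summaries:
  n0 def {e,x,z} use ∅
  n1 def {t} use {z}
  n2 def {e,x} use {e,x,z}
  n3 def {b,t} use ∅
  n4 def {z} use {t,z}
  n5 def {e} use ∅
  n6 def {e} use {e}
  n7 def {b} use ∅
  n8 def {t,x} use {t,x}
  n9 def {t,x} use {x}

Backward fixpoint:
  live n0: ∅→{e,x,z}
  live n1: {x,z}→{t,x,z}
  live n2: {e,x,z}→{x,z}
  live n3: {x,z}→{t,x,z}
  live n4: {t,x,z}→{t,x,z}
  live n5: {t,x,z}→{e,t,x,z}
  live n6: {e,t,x}→{t,x}
  live n7: {t,x}→{t,x}
  live n8: {t,x}→{x}
  live n9: {x}→∅

Conflict graph:
  b↔{t,x,z}
  e↔{t,x,z}
  t↔{b,e,x,z}
  x↔{b,e,t,z}
  z↔{b,e,t,x}

Colouring:
  lower bound: {b,t,x,z} mutually conflict ⇒ χ ≥ 4
  assign b→c3 e→c3 t→c0 x→c1 z→c2 — no edge inside a register ⇒ χ ≤ 4
  χ = 4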